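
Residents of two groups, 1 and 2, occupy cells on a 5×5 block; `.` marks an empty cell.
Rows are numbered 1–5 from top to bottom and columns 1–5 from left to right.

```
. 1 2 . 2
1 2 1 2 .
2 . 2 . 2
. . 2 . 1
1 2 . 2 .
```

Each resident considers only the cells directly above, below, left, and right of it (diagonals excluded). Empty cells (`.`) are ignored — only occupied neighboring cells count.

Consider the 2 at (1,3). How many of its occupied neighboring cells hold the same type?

Occupied neighbors of (1,3): (2,3)=1, (1,2)=1.
Same type (2): 0 of 2.

0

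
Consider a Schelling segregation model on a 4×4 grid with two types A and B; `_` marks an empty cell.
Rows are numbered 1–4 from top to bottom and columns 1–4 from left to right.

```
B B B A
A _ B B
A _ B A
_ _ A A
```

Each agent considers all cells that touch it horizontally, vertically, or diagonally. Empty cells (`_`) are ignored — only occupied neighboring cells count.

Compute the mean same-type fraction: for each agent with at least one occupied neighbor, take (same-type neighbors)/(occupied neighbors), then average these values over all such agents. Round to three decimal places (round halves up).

0.561

Row 1: (1,1)B 1/2 · (1,2)B 3/4 · (1,3)B 3/4 · (1,4)A 0/3
Row 2: (2,1)A 1/3 · (2,3)B 4/6 · (2,4)B 3/5
Row 3: (3,1)A 1/1 · (3,3)B 2/5 · (3,4)A 2/5
Row 4: (4,3)A 2/3 · (4,4)A 2/3
Sum over 12 agents: 1/2 + 3/4 + 3/4 + 0/3 + 1/3 + 4/6 + 3/5 + 1/1 + 2/5 + 2/5 + 2/3 + 2/3 = 101/15; mean = 101/15 ÷ 12 = 101/180 = 0.561111… → 0.561.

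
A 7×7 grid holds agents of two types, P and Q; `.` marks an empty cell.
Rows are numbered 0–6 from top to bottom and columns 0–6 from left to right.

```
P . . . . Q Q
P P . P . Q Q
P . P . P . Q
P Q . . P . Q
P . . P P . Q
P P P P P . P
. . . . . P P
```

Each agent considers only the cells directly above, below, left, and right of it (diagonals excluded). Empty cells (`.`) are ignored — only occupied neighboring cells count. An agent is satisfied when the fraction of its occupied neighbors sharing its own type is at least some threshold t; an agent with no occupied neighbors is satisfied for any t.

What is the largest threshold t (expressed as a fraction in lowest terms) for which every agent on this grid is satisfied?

0/1

Row 0: (0,0)P 1/1 · (0,5)Q 2/2 · (0,6)Q 2/2
Row 1: (1,0)P 3/3 · (1,1)P 1/1 · (1,3)P — no occupied neighbors · (1,5)Q 2/2 · (1,6)Q 3/3
Row 2: (2,0)P 2/2 · (2,2)P — no occupied neighbors · (2,4)P 1/1 · (2,6)Q 2/2
Row 3: (3,0)P 2/3 · (3,1)Q 0/1 · (3,4)P 2/2 · (3,6)Q 2/2
Row 4: (4,0)P 2/2 · (4,3)P 2/2 · (4,4)P 3/3 · (4,6)Q 1/2
Row 5: (5,0)P 2/2 · (5,1)P 2/2 · (5,2)P 2/2 · (5,3)P 3/3 · (5,4)P 2/2 · (5,6)P 1/2
Row 6: (6,5)P 1/1 · (6,6)P 2/2
The smallest same-type fraction is 0/1 at (3,1), which reduces to 0/1. Any threshold above that leaves this agent unsatisfied.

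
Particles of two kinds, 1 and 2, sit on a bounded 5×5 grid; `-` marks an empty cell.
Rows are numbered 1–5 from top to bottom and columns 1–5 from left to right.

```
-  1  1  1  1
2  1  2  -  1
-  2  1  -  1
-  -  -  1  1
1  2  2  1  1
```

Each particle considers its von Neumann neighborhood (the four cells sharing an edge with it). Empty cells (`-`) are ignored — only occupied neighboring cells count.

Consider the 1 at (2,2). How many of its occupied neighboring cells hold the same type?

1

Occupied neighbors of (2,2): (1,2)=1, (3,2)=2, (2,1)=2, (2,3)=2.
Same type (1): 1 of 4.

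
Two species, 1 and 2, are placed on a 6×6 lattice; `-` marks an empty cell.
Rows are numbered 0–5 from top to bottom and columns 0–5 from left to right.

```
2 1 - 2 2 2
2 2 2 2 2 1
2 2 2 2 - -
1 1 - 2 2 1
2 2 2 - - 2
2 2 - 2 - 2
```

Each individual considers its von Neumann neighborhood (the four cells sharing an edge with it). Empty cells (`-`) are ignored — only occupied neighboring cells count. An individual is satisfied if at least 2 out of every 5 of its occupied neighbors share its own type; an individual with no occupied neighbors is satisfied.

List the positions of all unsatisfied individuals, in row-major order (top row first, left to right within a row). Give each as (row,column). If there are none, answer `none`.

(0,0)2 1/2 ok
(0,1)1 0/2 unhappy
(0,3)2 2/2 ok
(0,4)2 3/3 ok
(0,5)2 1/2 ok
(1,0)2 3/3 ok
(1,1)2 3/4 ok
(1,2)2 3/3 ok
(1,3)2 4/4 ok
(1,4)2 2/3 ok
(1,5)1 0/2 unhappy
(2,0)2 2/3 ok
(2,1)2 3/4 ok
(2,2)2 3/3 ok
(2,3)2 3/3 ok
(3,0)1 1/3 unhappy
(3,1)1 1/3 unhappy
(3,3)2 2/2 ok
(3,4)2 1/2 ok
(3,5)1 0/2 unhappy
(4,0)2 2/3 ok
(4,1)2 3/4 ok
(4,2)2 1/1 ok
(4,5)2 1/2 ok
(5,0)2 2/2 ok
(5,1)2 2/2 ok
(5,3)2 0/0 ok
(5,5)2 1/1 ok

(0,1), (1,5), (3,0), (3,1), (3,5)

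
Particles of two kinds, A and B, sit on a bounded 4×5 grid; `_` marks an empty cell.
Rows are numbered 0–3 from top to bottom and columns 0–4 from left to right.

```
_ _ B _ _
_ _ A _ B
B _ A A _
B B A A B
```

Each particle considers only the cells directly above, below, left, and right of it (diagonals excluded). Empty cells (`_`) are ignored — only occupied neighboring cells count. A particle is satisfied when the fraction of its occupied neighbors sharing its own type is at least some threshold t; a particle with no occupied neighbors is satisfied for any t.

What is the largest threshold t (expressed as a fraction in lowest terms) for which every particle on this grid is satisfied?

(0,2)B 0/1
(1,2)A 1/2
(1,4)B — no occupied neighbors
(2,0)B 1/1
(2,2)A 3/3
(2,3)A 2/2
(3,0)B 2/2
(3,1)B 1/2
(3,2)A 2/3
(3,3)A 2/3
(3,4)B 0/1
The smallest same-type fraction is 0/1 at (0,2), which reduces to 0/1. Any threshold above that leaves this particle unsatisfied.

0/1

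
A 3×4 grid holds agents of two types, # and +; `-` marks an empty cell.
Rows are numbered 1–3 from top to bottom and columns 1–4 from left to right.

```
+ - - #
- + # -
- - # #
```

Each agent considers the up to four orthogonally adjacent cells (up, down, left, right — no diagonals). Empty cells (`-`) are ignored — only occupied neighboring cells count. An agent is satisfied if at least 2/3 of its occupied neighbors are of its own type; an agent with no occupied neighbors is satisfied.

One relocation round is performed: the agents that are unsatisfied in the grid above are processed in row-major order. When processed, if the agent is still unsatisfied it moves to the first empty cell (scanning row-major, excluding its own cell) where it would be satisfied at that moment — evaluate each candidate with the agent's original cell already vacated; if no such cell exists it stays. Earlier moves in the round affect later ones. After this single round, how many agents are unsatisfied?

Initially unsatisfied (in order): (2,2), (2,3).
  (2,2) → (1,2).
  (2,3): now satisfied by earlier moves; stays.
Resulting grid:
+ + - #
- - # -
- - # #
All satisfied now.

0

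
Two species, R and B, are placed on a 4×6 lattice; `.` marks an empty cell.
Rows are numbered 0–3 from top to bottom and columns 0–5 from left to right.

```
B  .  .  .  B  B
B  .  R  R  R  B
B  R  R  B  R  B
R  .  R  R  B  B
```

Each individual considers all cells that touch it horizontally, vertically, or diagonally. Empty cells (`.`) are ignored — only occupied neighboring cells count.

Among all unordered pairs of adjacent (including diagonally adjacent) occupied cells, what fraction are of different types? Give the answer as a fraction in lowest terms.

Scan each occupied cell's neighbors to the right and below (and the two forward diagonals) so each pair is counted once.
Row 0: B(0,0)–B(1,0)= B(0,4)–B(0,5)= B(0,4)–R(1,4)≠ B(0,4)–B(1,5)= B(0,4)–R(1,3)≠ B(0,5)–B(1,5)= B(0,5)–R(1,4)≠  → 3/7 unlike.
Row 1: B(1,0)–B(2,0)= B(1,0)–R(2,1)≠ R(1,2)–R(1,3)= R(1,2)–R(2,2)= R(1,2)–B(2,3)≠ R(1,2)–R(2,1)= R(1,3)–R(1,4)= R(1,3)–B(2,3)≠ R(1,3)–R(2,4)= R(1,3)–R(2,2)= R(1,4)–B(1,5)≠ R(1,4)–R(2,4)= R(1,4)–B(2,5)≠ R(1,4)–B(2,3)≠ B(1,5)–B(2,5)= B(1,5)–R(2,4)≠  → 7/16 unlike.
Row 2: B(2,0)–R(2,1)≠ B(2,0)–R(3,0)≠ R(2,1)–R(2,2)= R(2,1)–R(3,2)= R(2,1)–R(3,0)= R(2,2)–B(2,3)≠ R(2,2)–R(3,2)= R(2,2)–R(3,3)= B(2,3)–R(2,4)≠ B(2,3)–R(3,3)≠ B(2,3)–B(3,4)= B(2,3)–R(3,2)≠ R(2,4)–B(2,5)≠ R(2,4)–B(3,4)≠ R(2,4)–B(3,5)≠ R(2,4)–R(3,3)= B(2,5)–B(3,5)= B(2,5)–B(3,4)=  → 9/18 unlike.
Row 3: R(3,2)–R(3,3)= R(3,3)–B(3,4)≠ B(3,4)–B(3,5)=  → 1/3 unlike.
Total adjacent occupied pairs: 44; unlike-type pairs: 20.
20/44 reduces to 5/11.

5/11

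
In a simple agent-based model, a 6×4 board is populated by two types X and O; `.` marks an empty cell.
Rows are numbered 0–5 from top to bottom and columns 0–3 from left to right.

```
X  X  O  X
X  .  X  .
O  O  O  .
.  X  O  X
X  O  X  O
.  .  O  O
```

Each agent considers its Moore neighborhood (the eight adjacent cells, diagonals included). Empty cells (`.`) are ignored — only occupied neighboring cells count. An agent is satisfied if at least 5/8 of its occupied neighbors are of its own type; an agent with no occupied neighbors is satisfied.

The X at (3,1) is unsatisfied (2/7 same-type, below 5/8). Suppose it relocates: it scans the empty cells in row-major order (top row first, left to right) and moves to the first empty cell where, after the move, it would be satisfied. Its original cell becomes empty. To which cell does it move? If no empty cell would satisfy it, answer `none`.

none

Vacating (3,1). Empty cells in order:
  (1,1): 4/8 same-type → still unsatisfied.
  (1,3): 2/4 same-type → still unsatisfied.
  (2,3): 2/4 same-type → still unsatisfied.
  (3,0): 1/4 same-type → still unsatisfied.
  (5,0): 1/2 same-type → still unsatisfied.
  (5,1): 2/4 same-type → still unsatisfied.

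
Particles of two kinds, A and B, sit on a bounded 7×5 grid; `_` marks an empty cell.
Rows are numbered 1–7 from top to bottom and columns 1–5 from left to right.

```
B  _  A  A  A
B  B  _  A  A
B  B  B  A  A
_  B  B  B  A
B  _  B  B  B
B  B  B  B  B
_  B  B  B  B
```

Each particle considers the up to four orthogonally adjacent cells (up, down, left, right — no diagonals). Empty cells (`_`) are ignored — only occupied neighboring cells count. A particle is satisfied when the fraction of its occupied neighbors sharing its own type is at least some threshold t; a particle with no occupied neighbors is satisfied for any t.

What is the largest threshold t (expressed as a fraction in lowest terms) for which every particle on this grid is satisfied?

1/3

(1,1)B 1/1
(1,3)A 1/1
(1,4)A 3/3
(1,5)A 2/2
(2,1)B 3/3
(2,2)B 2/2
(2,4)A 3/3
(2,5)A 3/3
(3,1)B 2/2
(3,2)B 4/4
(3,3)B 2/3
(3,4)A 2/4
(3,5)A 3/3
(4,2)B 2/2
(4,3)B 4/4
(4,4)B 2/4
(4,5)A 1/3
(5,1)B 1/1
(5,3)B 3/3
(5,4)B 4/4
(5,5)B 2/3
(6,1)B 2/2
(6,2)B 3/3
(6,3)B 4/4
(6,4)B 4/4
(6,5)B 3/3
(7,2)B 2/2
(7,3)B 3/3
(7,4)B 3/3
(7,5)B 2/2
The smallest same-type fraction is 1/3 at (4,5), which reduces to 1/3. Any threshold above that leaves this particle unsatisfied.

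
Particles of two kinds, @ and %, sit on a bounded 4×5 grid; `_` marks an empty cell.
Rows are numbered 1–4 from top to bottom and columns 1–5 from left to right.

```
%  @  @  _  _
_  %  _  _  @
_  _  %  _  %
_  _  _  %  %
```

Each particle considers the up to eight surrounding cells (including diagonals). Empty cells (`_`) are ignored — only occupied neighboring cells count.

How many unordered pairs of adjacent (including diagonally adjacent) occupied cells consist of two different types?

4

Scan each occupied cell's neighbors to the right and below (and the two forward diagonals) so each pair is counted once.
Row 1: %(1,1)–@(1,2)≠ %(1,1)–%(2,2)= @(1,2)–@(1,3)= @(1,2)–%(2,2)≠ @(1,3)–%(2,2)≠  → 3/5 unlike.
Row 2: %(2,2)–%(3,3)= @(2,5)–%(3,5)≠  → 1/2 unlike.
Row 3: %(3,3)–%(4,4)= %(3,5)–%(4,5)= %(3,5)–%(4,4)=  → 0/3 unlike.
Row 4: %(4,4)–%(4,5)=  → 0/1 unlike.
Total adjacent occupied pairs: 11; unlike-type pairs: 4.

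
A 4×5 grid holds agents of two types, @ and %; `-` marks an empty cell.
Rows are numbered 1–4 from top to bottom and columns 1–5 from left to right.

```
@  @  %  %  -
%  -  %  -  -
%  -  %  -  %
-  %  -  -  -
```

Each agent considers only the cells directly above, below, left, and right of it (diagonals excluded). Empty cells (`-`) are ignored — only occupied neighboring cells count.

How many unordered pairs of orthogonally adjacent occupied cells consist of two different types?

2

Scan each occupied cell's neighbors to the right and below so each pair is counted once.
From row 1: 2 unlike of 5 pairs (running 2/5).
From row 2: 0 unlike of 2 pairs (running 2/7).
Total adjacent occupied pairs: 7; unlike-type pairs: 2.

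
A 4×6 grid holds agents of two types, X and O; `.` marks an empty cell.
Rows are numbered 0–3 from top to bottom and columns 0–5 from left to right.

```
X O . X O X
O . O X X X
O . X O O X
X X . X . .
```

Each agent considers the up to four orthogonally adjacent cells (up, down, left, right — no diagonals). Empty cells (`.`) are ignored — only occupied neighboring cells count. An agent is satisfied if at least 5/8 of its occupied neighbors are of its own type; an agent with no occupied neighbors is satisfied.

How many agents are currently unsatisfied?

(0,0)X 0/2 unhappy
(0,1)O 0/1 unhappy
(0,3)X 1/2 unhappy
(0,4)O 0/3 unhappy
(0,5)X 1/2 unhappy
(1,0)O 1/2 unhappy
(1,2)O 0/2 unhappy
(1,3)X 2/4 unhappy
(1,4)X 2/4 unhappy
(1,5)X 3/3 ok
(2,0)O 1/2 unhappy
(2,2)X 0/2 unhappy
(2,3)O 1/4 unhappy
(2,4)O 1/3 unhappy
(2,5)X 1/2 unhappy
(3,0)X 1/2 unhappy
(3,1)X 1/1 ok
(3,3)X 0/1 unhappy
Unsatisfied: (0,0), (0,1), (0,3), (0,4), (0,5), (1,0), (1,2), (1,3), (1,4), (2,0), (2,2), (2,3), (2,4), (2,5), (3,0), (3,3) — 16 in total.

16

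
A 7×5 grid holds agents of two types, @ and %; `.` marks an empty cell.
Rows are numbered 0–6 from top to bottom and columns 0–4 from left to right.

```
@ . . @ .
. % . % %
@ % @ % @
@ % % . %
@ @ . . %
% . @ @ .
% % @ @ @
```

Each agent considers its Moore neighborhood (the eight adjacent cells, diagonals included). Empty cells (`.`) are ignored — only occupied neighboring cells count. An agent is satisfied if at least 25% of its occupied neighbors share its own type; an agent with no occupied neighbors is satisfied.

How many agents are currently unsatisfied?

4

Row 0: (0,0)@ 0/1 not · (0,3)@ 0/2 not
Row 1: (1,1)% 1/4 satisfied · (1,3)% 2/5 satisfied · (1,4)% 2/4 satisfied
Row 2: (2,0)@ 1/4 satisfied · (2,1)% 3/6 satisfied · (2,2)@ 0/6 not · (2,3)% 4/6 satisfied · (2,4)@ 0/4 not
Row 3: (3,0)@ 3/5 satisfied · (3,1)% 2/7 satisfied · (3,2)% 3/5 satisfied · (3,4)% 2/3 satisfied
Row 4: (4,0)@ 2/4 satisfied · (4,1)@ 3/6 satisfied · (4,4)% 1/2 satisfied
Row 5: (5,0)% 2/4 satisfied · (5,2)@ 4/5 satisfied · (5,3)@ 4/5 satisfied
Row 6: (6,0)% 2/2 satisfied · (6,1)% 2/4 satisfied · (6,2)@ 3/4 satisfied · (6,3)@ 4/4 satisfied · (6,4)@ 2/2 satisfied
Unsatisfied: (0,0), (0,3), (2,2), (2,4) — 4 in total.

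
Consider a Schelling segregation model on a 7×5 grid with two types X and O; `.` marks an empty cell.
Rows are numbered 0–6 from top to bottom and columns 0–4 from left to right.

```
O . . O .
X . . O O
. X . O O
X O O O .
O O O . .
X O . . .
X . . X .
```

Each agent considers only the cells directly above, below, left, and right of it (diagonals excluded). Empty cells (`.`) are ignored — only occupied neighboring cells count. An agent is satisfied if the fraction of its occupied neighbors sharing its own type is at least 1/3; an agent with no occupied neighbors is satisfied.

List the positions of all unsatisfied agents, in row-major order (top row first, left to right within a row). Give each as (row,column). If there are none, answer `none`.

(0,0), (1,0), (2,1), (3,0)

Row 0: (0,0)O 0/1 ✗ · (0,3)O 1/1 ✓
Row 1: (1,0)X 0/1 ✗ · (1,3)O 3/3 ✓ · (1,4)O 2/2 ✓
Row 2: (2,1)X 0/1 ✗ · (2,3)O 3/3 ✓ · (2,4)O 2/2 ✓
Row 3: (3,0)X 0/2 ✗ · (3,1)O 2/4 ✓ · (3,2)O 3/3 ✓ · (3,3)O 2/2 ✓
Row 4: (4,0)O 1/3 ✓ · (4,1)O 4/4 ✓ · (4,2)O 2/2 ✓
Row 5: (5,0)X 1/3 ✓ · (5,1)O 1/2 ✓
Row 6: (6,0)X 1/1 ✓ · (6,3)X 0/0 ✓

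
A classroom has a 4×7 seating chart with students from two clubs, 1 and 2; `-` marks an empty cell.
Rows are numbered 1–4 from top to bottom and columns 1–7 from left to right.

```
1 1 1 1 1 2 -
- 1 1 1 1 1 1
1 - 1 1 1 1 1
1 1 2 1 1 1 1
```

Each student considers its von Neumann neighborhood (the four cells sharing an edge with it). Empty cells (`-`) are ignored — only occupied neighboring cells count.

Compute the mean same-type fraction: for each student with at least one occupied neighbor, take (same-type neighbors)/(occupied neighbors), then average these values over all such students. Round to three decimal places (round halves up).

(1,1)1 1/1
(1,2)1 3/3
(1,3)1 3/3
(1,4)1 3/3
(1,5)1 2/3
(1,6)2 0/2
(2,2)1 2/2
(2,3)1 4/4
(2,4)1 4/4
(2,5)1 4/4
(2,6)1 3/4
(2,7)1 2/2
(3,1)1 1/1
(3,3)1 2/3
(3,4)1 4/4
(3,5)1 4/4
(3,6)1 4/4
(3,7)1 3/3
(4,1)1 2/2
(4,2)1 1/2
(4,3)2 0/3
(4,4)1 2/3
(4,5)1 3/3
(4,6)1 3/3
(4,7)1 2/2
Sum over 25 students: 1/1 + 3/3 + 3/3 + 3/3 + 2/3 + 0/2 + 2/2 + 4/4 + 4/4 + 4/4 + 3/4 + 2/2 + 1/1 + 2/3 + 4/4 + 4/4 + 4/4 + 3/3 + 2/2 + 1/2 + 0/3 + 2/3 + 3/3 + 3/3 + 2/2 = 85/4; mean = 85/4 ÷ 25 = 17/20 = 0.85 → 0.850.

0.850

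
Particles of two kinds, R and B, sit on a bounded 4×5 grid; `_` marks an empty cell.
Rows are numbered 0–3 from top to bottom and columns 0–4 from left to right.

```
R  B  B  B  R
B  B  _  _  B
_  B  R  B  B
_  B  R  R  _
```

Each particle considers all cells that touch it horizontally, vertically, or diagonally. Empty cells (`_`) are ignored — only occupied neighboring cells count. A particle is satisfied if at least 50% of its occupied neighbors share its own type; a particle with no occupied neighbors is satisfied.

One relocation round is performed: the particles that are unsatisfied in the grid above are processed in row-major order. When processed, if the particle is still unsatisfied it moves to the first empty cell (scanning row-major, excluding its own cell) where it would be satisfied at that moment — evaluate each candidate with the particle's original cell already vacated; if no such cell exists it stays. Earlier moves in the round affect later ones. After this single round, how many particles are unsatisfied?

Initially unsatisfied (in order): (0,0), (0,4), (2,2), (2,3), (3,1), (3,2).
  (0,0): no empty cell satisfies it; stays.
  (0,4): no empty cell satisfies it; stays.
  (2,2): no empty cell satisfies it; stays.
  (2,3) → (1,2).
  (3,1) → (1,3).
  (3,2): now satisfied by earlier moves; stays.
Resulting grid:
R B B B R
B B B B B
_ B R _ B
_ _ R R _
Unsatisfied now: (0,0), (0,4), (2,2).

3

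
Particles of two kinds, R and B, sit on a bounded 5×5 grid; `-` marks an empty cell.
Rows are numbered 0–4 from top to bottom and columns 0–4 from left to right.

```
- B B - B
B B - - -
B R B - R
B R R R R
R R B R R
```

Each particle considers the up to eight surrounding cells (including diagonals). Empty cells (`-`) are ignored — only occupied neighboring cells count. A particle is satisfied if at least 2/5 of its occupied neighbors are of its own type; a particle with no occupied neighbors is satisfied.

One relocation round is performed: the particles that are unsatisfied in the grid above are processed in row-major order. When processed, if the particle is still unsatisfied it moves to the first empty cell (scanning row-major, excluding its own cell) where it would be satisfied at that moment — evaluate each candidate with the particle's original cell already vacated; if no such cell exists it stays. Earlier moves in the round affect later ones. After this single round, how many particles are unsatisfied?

1

Initially unsatisfied (in order): (2,1), (2,2), (3,0), (4,2).
  (2,1) → (1,4).
  (2,2) → (0,0).
  (3,0) → (0,3).
  (4,2) → (1,2).
Resulting grid:
B B B B B
B B B - R
B - - - R
- R R R R
R R - R R
Unsatisfied now: (1,4).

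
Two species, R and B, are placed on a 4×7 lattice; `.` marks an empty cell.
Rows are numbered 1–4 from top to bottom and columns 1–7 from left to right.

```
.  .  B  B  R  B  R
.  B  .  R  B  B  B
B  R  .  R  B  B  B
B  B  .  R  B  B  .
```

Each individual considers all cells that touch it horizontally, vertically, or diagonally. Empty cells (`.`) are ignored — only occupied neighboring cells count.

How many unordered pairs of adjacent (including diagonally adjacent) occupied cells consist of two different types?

20

Scan each occupied cell's neighbors to the right and below (and the two forward diagonals) so each pair is counted once.
Row 1: B(1,3)–B(1,4)= B(1,3)–R(2,4)≠ B(1,3)–B(2,2)= B(1,4)–R(1,5)≠ B(1,4)–R(2,4)≠ B(1,4)–B(2,5)= R(1,5)–B(1,6)≠ R(1,5)–B(2,5)≠ R(1,5)–B(2,6)≠ R(1,5)–R(2,4)= B(1,6)–R(1,7)≠ B(1,6)–B(2,6)= B(1,6)–B(2,7)= B(1,6)–B(2,5)= R(1,7)–B(2,7)≠ R(1,7)–B(2,6)≠  → 9/16 unlike.
Row 2: B(2,2)–R(3,2)≠ B(2,2)–B(3,1)= R(2,4)–B(2,5)≠ R(2,4)–R(3,4)= R(2,4)–B(3,5)≠ B(2,5)–B(2,6)= B(2,5)–B(3,5)= B(2,5)–B(3,6)= B(2,5)–R(3,4)≠ B(2,6)–B(2,7)= B(2,6)–B(3,6)= B(2,6)–B(3,7)= B(2,6)–B(3,5)= B(2,7)–B(3,7)= B(2,7)–B(3,6)=  → 4/15 unlike.
Row 3: B(3,1)–R(3,2)≠ B(3,1)–B(4,1)= B(3,1)–B(4,2)= R(3,2)–B(4,2)≠ R(3,2)–B(4,1)≠ R(3,4)–B(3,5)≠ R(3,4)–R(4,4)= R(3,4)–B(4,5)≠ B(3,5)–B(3,6)= B(3,5)–B(4,5)= B(3,5)–B(4,6)= B(3,5)–R(4,4)≠ B(3,6)–B(3,7)= B(3,6)–B(4,6)= B(3,6)–B(4,5)= B(3,7)–B(4,6)=  → 6/16 unlike.
Row 4: B(4,1)–B(4,2)= R(4,4)–B(4,5)≠ B(4,5)–B(4,6)=  → 1/3 unlike.
Total adjacent occupied pairs: 50; unlike-type pairs: 20.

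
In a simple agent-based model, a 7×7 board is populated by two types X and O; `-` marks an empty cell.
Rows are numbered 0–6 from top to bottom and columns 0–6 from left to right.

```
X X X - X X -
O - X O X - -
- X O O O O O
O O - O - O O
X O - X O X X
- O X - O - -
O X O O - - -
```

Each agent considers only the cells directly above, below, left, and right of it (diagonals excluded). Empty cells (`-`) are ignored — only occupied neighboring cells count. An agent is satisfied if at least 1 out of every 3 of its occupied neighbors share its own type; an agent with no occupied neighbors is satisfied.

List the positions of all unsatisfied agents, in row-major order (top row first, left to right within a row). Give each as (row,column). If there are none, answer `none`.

(0,0)X 1/2 ✓
(0,1)X 2/2 ✓
(0,2)X 2/2 ✓
(0,4)X 2/2 ✓
(0,5)X 1/1 ✓
(1,0)O 0/1 ✗
(1,2)X 1/3 ✓
(1,3)O 1/3 ✓
(1,4)X 1/3 ✓
(2,1)X 0/2 ✗
(2,2)O 1/3 ✓
(2,3)O 4/4 ✓
(2,4)O 2/3 ✓
(2,5)O 3/3 ✓
(2,6)O 2/2 ✓
(3,0)O 1/2 ✓
(3,1)O 2/3 ✓
(3,3)O 1/2 ✓
(3,5)O 2/3 ✓
(3,6)O 2/3 ✓
(4,0)X 0/2 ✗
(4,1)O 2/3 ✓
(4,3)X 0/2 ✗
(4,4)O 1/3 ✓
(4,5)X 1/3 ✓
(4,6)X 1/2 ✓
(5,1)O 1/3 ✓
(5,2)X 0/2 ✗
(5,4)O 1/1 ✓
(6,0)O 0/1 ✗
(6,1)X 0/3 ✗
(6,2)O 1/3 ✓
(6,3)O 1/1 ✓

(1,0), (2,1), (4,0), (4,3), (5,2), (6,0), (6,1)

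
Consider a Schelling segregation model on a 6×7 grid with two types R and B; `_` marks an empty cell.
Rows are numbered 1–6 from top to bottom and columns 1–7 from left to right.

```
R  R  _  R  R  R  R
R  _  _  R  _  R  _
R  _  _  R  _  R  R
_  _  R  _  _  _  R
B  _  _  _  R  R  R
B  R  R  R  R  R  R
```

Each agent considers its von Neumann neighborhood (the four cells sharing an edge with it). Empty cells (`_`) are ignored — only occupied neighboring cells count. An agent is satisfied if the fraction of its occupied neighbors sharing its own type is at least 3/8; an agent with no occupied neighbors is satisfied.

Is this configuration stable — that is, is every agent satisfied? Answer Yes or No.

(1,1)R 2/2 ✓
(1,2)R 1/1 ✓
(1,4)R 2/2 ✓
(1,5)R 2/2 ✓
(1,6)R 3/3 ✓
(1,7)R 1/1 ✓
(2,1)R 2/2 ✓
(2,4)R 2/2 ✓
(2,6)R 2/2 ✓
(3,1)R 1/1 ✓
(3,4)R 1/1 ✓
(3,6)R 2/2 ✓
(3,7)R 2/2 ✓
(4,3)R 0/0 ✓
(4,7)R 2/2 ✓
(5,1)B 1/1 ✓
(5,5)R 2/2 ✓
(5,6)R 3/3 ✓
(5,7)R 3/3 ✓
(6,1)B 1/2 ✓
(6,2)R 1/2 ✓
(6,3)R 2/2 ✓
(6,4)R 2/2 ✓
(6,5)R 3/3 ✓
(6,6)R 3/3 ✓
(6,7)R 2/2 ✓
All meet the threshold, so the configuration is stable.

Yes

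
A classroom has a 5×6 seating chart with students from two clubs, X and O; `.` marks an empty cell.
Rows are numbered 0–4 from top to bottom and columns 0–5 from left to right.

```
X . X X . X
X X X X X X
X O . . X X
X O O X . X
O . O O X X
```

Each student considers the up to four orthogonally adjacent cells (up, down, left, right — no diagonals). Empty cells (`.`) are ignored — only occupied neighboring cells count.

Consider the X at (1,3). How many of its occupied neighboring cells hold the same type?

3

Occupied neighbors of (1,3): (0,3)=X, (1,2)=X, (1,4)=X.
Same type (X): 3 of 3.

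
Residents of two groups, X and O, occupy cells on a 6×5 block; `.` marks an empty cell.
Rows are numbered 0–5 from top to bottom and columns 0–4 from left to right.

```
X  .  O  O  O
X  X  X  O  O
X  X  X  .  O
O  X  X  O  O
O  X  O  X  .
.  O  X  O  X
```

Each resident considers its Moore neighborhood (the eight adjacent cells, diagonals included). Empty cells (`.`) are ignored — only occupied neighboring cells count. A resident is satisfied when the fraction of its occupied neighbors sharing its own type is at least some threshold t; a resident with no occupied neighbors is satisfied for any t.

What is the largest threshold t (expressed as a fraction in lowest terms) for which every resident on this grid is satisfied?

1/5

(0,0)X 2/2
(0,2)O 2/4
(0,3)O 4/5
(0,4)O 3/3
(1,0)X 4/4
(1,1)X 6/7
(1,2)X 3/6
(1,3)O 5/7
(1,4)O 4/4
(2,0)X 4/5
(2,1)X 7/8
(2,2)X 5/7
(2,4)O 4/4
(3,0)O 1/5
(3,1)X 5/8
(3,2)X 5/7
(3,3)O 3/6
(3,4)O 2/3
(4,0)O 2/4
(4,1)X 3/7
(4,2)O 3/8
(4,3)X 3/7
(5,1)O 2/4
(5,2)X 2/5
(5,3)O 1/4
(5,4)X 1/2
The smallest same-type fraction is 1/5 at (3,0), which reduces to 1/5. Any threshold above that leaves this resident unsatisfied.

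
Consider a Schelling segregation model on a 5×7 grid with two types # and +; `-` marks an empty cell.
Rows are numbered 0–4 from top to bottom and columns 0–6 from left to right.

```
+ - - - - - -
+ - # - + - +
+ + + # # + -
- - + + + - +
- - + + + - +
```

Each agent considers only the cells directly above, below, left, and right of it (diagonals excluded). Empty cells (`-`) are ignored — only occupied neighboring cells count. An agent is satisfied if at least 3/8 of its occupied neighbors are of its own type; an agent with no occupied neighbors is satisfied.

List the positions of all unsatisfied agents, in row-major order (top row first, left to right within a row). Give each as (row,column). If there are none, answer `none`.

Row 0: (0,0)+ 1/1 ✓
Row 1: (1,0)+ 2/2 ✓ · (1,2)# 0/1 ✗ · (1,4)+ 0/1 ✗ · (1,6)+ 0/0 ✓
Row 2: (2,0)+ 2/2 ✓ · (2,1)+ 2/2 ✓ · (2,2)+ 2/4 ✓ · (2,3)# 1/3 ✗ · (2,4)# 1/4 ✗ · (2,5)+ 0/1 ✗
Row 3: (3,2)+ 3/3 ✓ · (3,3)+ 3/4 ✓ · (3,4)+ 2/3 ✓ · (3,6)+ 1/1 ✓
Row 4: (4,2)+ 2/2 ✓ · (4,3)+ 3/3 ✓ · (4,4)+ 2/2 ✓ · (4,6)+ 1/1 ✓

(1,2), (1,4), (2,3), (2,4), (2,5)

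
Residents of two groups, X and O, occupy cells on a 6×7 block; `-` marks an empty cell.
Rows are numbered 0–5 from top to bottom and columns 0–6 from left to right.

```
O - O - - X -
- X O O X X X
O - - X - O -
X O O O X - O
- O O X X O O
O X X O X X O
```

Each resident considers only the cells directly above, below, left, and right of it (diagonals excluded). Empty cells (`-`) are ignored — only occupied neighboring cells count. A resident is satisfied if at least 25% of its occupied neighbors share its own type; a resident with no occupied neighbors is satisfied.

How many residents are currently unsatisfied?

7

(0,0)O 0/0 ok
(0,2)O 1/1 ok
(0,5)X 1/1 ok
(1,1)X 0/1 unhappy
(1,2)O 2/3 ok
(1,3)O 1/3 ok
(1,4)X 1/2 ok
(1,5)X 3/4 ok
(1,6)X 1/1 ok
(2,0)O 0/1 unhappy
(2,3)X 0/2 unhappy
(2,5)O 0/1 unhappy
(3,0)X 0/2 unhappy
(3,1)O 2/3 ok
(3,2)O 3/3 ok
(3,3)O 1/4 ok
(3,4)X 1/2 ok
(3,6)O 1/1 ok
(4,1)O 2/3 ok
(4,2)O 2/4 ok
(4,3)X 1/4 ok
(4,4)X 3/4 ok
(4,5)O 1/3 ok
(4,6)O 3/3 ok
(5,0)O 0/1 unhappy
(5,1)X 1/3 ok
(5,2)X 1/3 ok
(5,3)O 0/3 unhappy
(5,4)X 2/3 ok
(5,5)X 1/3 ok
(5,6)O 1/2 ok
Unsatisfied: (1,1), (2,0), (2,3), (2,5), (3,0), (5,0), (5,3) — 7 in total.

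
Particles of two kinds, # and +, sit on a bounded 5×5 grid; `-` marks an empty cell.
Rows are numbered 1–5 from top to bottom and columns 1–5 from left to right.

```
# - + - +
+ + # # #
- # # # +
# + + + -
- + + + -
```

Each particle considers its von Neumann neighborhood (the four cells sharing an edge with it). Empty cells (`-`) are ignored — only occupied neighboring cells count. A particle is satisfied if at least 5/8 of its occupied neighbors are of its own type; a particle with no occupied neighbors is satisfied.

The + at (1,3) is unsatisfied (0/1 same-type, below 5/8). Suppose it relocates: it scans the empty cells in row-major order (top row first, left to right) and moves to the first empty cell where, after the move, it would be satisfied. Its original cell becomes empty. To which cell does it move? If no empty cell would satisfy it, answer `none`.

(4,5)

Vacating (1,3). Empty cells in order:
  (1,2): 1/2 same-type → still unsatisfied.
  (1,4): 1/2 same-type → still unsatisfied.
  (3,1): 1/3 same-type → still unsatisfied.
  (4,5): 2/2 same-type → satisfied — stop here.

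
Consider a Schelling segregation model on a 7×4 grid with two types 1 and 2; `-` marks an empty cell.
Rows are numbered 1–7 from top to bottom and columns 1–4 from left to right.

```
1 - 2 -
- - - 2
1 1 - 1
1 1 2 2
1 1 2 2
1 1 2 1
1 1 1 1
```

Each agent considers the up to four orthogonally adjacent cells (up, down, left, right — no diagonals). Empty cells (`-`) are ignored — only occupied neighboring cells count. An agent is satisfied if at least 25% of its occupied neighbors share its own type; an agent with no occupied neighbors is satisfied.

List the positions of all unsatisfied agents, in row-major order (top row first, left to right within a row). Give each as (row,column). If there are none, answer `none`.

(2,4), (3,4)

Row 1: (1,1)1 0/0 satisfied · (1,3)2 0/0 satisfied
Row 2: (2,4)2 0/1 not
Row 3: (3,1)1 2/2 satisfied · (3,2)1 2/2 satisfied · (3,4)1 0/2 not
Row 4: (4,1)1 3/3 satisfied · (4,2)1 3/4 satisfied · (4,3)2 2/3 satisfied · (4,4)2 2/3 satisfied
Row 5: (5,1)1 3/3 satisfied · (5,2)1 3/4 satisfied · (5,3)2 3/4 satisfied · (5,4)2 2/3 satisfied
Row 6: (6,1)1 3/3 satisfied · (6,2)1 3/4 satisfied · (6,3)2 1/4 satisfied · (6,4)1 1/3 satisfied
Row 7: (7,1)1 2/2 satisfied · (7,2)1 3/3 satisfied · (7,3)1 2/3 satisfied · (7,4)1 2/2 satisfied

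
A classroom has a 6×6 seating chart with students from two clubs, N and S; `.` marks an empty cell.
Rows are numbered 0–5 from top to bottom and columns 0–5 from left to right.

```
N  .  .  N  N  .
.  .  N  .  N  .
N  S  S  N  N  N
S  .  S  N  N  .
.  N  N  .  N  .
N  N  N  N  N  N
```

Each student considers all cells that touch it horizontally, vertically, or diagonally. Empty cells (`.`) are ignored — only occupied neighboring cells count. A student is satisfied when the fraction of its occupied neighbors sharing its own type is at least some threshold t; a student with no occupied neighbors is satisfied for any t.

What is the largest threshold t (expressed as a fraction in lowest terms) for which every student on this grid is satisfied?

0/1

Row 0: (0,0)N — no occupied neighbors · (0,3)N 3/3 · (0,4)N 2/2
Row 1: (1,2)N 2/4 · (1,4)N 5/5
Row 2: (2,0)N 0/2 · (2,1)S 3/5 · (2,2)S 2/5 · (2,3)N 5/7 · (2,4)N 5/5 · (2,5)N 3/3
Row 3: (3,0)S 1/3 · (3,2)S 2/6 · (3,3)N 5/7 · (3,4)N 5/5
Row 4: (4,1)N 4/6 · (4,2)N 5/6 · (4,4)N 5/5
Row 5: (5,0)N 2/2 · (5,1)N 4/4 · (5,2)N 4/4 · (5,3)N 4/4 · (5,4)N 3/3 · (5,5)N 2/2
The smallest same-type fraction is 0/2 at (2,0), which reduces to 0/1. Any threshold above that leaves this student unsatisfied.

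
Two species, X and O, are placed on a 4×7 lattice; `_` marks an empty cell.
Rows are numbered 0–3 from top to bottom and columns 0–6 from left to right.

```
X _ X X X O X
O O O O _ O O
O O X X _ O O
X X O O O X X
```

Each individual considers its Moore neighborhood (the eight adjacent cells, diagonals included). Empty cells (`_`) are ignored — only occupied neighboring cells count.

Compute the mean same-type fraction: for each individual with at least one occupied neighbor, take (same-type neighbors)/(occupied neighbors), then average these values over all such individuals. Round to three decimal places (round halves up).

(0,0)X 0/2
(0,2)X 1/4
(0,3)X 2/4
(0,4)X 1/4
(0,5)O 2/4
(0,6)X 0/3
(1,0)O 3/4
(1,1)O 4/7
(1,2)O 3/7
(1,3)O 1/6
(1,5)O 4/6
(1,6)O 4/5
(2,0)O 3/5
(2,1)O 5/8
(2,2)X 2/8
(2,3)X 1/6
(2,5)O 4/6
(2,6)O 3/5
(3,0)X 1/3
(3,1)X 2/5
(3,2)O 2/5
(3,3)O 2/4
(3,4)O 2/4
(3,5)X 1/4
(3,6)X 1/3
Sum over 25 individuals: 0/2 + 1/4 + 2/4 + 1/4 + 2/4 + 0/3 + 3/4 + 4/7 + 3/7 + 1/6 + 4/6 + 4/5 + 3/5 + 5/8 + 2/8 + 1/6 + 4/6 + 3/5 + 1/3 + 2/5 + 2/5 + 2/4 + 2/4 + 1/4 + 1/3 = 1261/120; mean = 1261/120 ÷ 25 = 1261/3000 = 0.420333… → 0.420.

0.420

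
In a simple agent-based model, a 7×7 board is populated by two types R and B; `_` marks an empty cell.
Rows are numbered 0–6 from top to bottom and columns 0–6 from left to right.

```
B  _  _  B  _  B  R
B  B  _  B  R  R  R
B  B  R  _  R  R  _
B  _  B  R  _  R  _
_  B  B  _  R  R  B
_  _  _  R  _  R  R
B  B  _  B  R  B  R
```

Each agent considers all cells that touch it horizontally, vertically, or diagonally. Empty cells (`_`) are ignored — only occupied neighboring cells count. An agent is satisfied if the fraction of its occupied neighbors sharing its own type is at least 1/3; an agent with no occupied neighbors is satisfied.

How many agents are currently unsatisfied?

6

Row 0: (0,0)B 2/2 satisfied · (0,3)B 1/2 satisfied · (0,5)B 0/4 not · (0,6)R 2/3 satisfied
Row 1: (1,0)B 4/4 satisfied · (1,1)B 4/5 satisfied · (1,3)B 1/4 not · (1,4)R 3/6 satisfied · (1,5)R 5/6 satisfied · (1,6)R 3/4 satisfied
Row 2: (2,0)B 4/4 satisfied · (2,1)B 5/6 satisfied · (2,2)R 1/5 not · (2,4)R 5/6 satisfied · (2,5)R 5/5 satisfied
Row 3: (3,0)B 3/3 satisfied · (3,2)B 3/5 satisfied · (3,3)R 3/5 satisfied · (3,5)R 4/5 satisfied
Row 4: (4,1)B 3/3 satisfied · (4,2)B 2/4 satisfied · (4,4)R 5/5 satisfied · (4,5)R 4/5 satisfied · (4,6)B 0/4 not
Row 5: (5,3)R 2/4 satisfied · (5,5)R 5/7 satisfied · (5,6)R 3/5 satisfied
Row 6: (6,0)B 1/1 satisfied · (6,1)B 1/1 satisfied · (6,3)B 0/2 not · (6,4)R 2/4 satisfied · (6,5)B 0/4 not · (6,6)R 2/3 satisfied
Unsatisfied: (0,5), (1,3), (2,2), (4,6), (6,3), (6,5) — 6 in total.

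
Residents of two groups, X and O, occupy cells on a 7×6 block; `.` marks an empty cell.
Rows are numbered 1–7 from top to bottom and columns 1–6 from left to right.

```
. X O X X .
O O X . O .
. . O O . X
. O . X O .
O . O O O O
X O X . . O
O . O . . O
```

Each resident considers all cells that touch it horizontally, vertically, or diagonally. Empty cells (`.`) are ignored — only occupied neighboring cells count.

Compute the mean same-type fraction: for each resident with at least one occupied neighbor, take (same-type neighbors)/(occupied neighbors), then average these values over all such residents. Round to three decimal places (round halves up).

0.515

Row 1: (1,2)X 1/4 · (1,3)O 1/4 · (1,4)X 2/4 · (1,5)X 1/2
Row 2: (2,1)O 1/2 · (2,2)O 3/5 · (2,3)X 2/6 · (2,5)O 1/4
Row 3: (3,3)O 3/5 · (3,4)O 3/5 · (3,6)X 0/2
Row 4: (4,2)O 3/3 · (4,4)X 0/6 · (4,5)O 4/6
Row 5: (5,1)O 2/3 · (5,3)O 3/5 · (5,4)O 3/5 · (5,5)O 4/5 · (5,6)O 3/3
Row 6: (6,1)X 0/3 · (6,2)O 4/6 · (6,3)X 0/4 · (6,6)O 3/3
Row 7: (7,1)O 1/2 · (7,3)O 1/2 · (7,6)O 1/1
Sum over 26 residents: 1/4 + 1/4 + 2/4 + 1/2 + 1/2 + 3/5 + 2/6 + 1/4 + 3/5 + 3/5 + 0/2 + 3/3 + 0/6 + 4/6 + 2/3 + 3/5 + 3/5 + 4/5 + 3/3 + 0/3 + 4/6 + 0/4 + 3/3 + 1/2 + 1/2 + 1/1 = 803/60; mean = 803/60 ÷ 26 = 803/1560 = 0.514743… → 0.515.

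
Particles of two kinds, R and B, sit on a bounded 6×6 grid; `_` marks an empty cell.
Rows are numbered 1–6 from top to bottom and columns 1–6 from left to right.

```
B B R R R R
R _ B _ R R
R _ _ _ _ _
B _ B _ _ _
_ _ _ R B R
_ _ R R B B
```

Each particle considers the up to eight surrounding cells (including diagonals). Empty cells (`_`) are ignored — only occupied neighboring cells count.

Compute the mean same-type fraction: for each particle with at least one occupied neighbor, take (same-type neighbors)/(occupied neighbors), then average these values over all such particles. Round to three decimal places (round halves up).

(1,1)B 1/2
(1,2)B 2/4
(1,3)R 1/3
(1,4)R 3/4
(1,5)R 4/4
(1,6)R 3/3
(2,1)R 1/3
(2,3)B 1/3
(2,5)R 4/4
(2,6)R 3/3
(3,1)R 1/2
(4,1)B 0/1
(4,3)B 0/1
(5,4)R 2/5
(5,5)B 2/5
(5,6)R 0/3
(6,3)R 2/2
(6,4)R 2/4
(6,5)B 2/5
(6,6)B 2/3
Sum over 20 particles: 1/2 + 2/4 + 1/3 + 3/4 + 4/4 + 3/3 + 1/3 + 1/3 + 4/4 + 3/3 + 1/2 + 0/1 + 0/1 + 2/5 + 2/5 + 0/3 + 2/2 + 2/4 + 2/5 + 2/3 = 637/60; mean = 637/60 ÷ 20 = 637/1200 = 0.530833… → 0.531.

0.531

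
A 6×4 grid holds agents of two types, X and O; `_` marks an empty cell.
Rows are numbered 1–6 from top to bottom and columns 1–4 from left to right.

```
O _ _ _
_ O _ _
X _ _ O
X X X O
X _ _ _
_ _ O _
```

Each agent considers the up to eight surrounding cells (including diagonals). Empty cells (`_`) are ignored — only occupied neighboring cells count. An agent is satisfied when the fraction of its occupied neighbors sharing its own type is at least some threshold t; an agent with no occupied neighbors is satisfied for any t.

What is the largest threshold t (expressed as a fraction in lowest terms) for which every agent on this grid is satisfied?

(1,1)O 1/1
(2,2)O 1/2
(3,1)X 2/3
(3,4)O 1/2
(4,1)X 3/3
(4,2)X 4/4
(4,3)X 1/3
(4,4)O 1/2
(5,1)X 2/2
(6,3)O — no occupied neighbors
The smallest same-type fraction is 1/3 at (4,3), which reduces to 1/3. Any threshold above that leaves this agent unsatisfied.

1/3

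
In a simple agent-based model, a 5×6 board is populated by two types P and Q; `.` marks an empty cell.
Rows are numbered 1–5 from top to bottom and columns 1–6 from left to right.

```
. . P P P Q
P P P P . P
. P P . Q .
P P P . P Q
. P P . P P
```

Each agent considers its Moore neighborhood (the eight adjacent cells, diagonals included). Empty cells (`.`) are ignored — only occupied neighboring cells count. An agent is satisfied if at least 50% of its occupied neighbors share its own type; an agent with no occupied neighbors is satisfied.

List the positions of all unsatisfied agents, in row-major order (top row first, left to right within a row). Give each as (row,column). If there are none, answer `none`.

(1,6), (2,6), (3,5), (4,6)

Row 1: (1,3)P 4/4 satisfied · (1,4)P 4/4 satisfied · (1,5)P 3/4 satisfied · (1,6)Q 0/2 not
Row 2: (2,1)P 2/2 satisfied · (2,2)P 5/5 satisfied · (2,3)P 6/6 satisfied · (2,4)P 5/6 satisfied · (2,6)P 1/3 not
Row 3: (3,2)P 7/7 satisfied · (3,3)P 6/6 satisfied · (3,5)Q 1/4 not
Row 4: (4,1)P 3/3 satisfied · (4,2)P 6/6 satisfied · (4,3)P 5/5 satisfied · (4,5)P 2/4 satisfied · (4,6)Q 1/4 not
Row 5: (5,2)P 4/4 satisfied · (5,3)P 3/3 satisfied · (5,5)P 2/3 satisfied · (5,6)P 2/3 satisfied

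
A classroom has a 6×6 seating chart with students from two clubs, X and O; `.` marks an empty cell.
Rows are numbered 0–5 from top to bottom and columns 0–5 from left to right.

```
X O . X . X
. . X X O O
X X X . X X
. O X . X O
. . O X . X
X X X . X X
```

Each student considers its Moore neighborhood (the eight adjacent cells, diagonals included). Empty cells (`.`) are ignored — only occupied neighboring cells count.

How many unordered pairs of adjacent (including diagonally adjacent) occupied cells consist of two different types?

22

Scan each occupied cell's neighbors to the right and below (and the two forward diagonals) so each pair is counted once.
From row 0: 5 unlike of 7 pairs (running 5/7).
From row 1: 5 unlike of 11 pairs (running 10/18).
From row 2: 5 unlike of 12 pairs (running 15/30).
From row 3: 4 unlike of 8 pairs (running 19/38).
From row 4: 3 unlike of 7 pairs (running 22/45).
From row 5: 0 unlike of 3 pairs (running 22/48).
Total adjacent occupied pairs: 48; unlike-type pairs: 22.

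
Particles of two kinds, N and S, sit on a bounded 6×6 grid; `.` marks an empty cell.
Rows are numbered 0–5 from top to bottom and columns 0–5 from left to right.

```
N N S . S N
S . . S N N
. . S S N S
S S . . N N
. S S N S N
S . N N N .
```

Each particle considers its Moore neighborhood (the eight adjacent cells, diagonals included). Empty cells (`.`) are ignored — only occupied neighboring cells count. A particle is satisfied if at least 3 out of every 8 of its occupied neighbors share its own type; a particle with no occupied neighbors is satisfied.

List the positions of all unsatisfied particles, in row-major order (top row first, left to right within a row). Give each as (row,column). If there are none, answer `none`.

(0,1), (0,4), (1,0), (2,5), (4,4)

Row 0: (0,0)N 1/2 satisfied · (0,1)N 1/3 not · (0,2)S 1/2 satisfied · (0,4)S 1/4 not · (0,5)N 2/3 satisfied
Row 1: (1,0)S 0/2 not · (1,3)S 4/6 satisfied · (1,4)N 3/7 satisfied · (1,5)N 3/5 satisfied
Row 2: (2,2)S 3/3 satisfied · (2,3)S 2/5 satisfied · (2,4)N 4/7 satisfied · (2,5)S 0/5 not
Row 3: (3,0)S 2/2 satisfied · (3,1)S 4/4 satisfied · (3,4)N 4/7 satisfied · (3,5)N 3/5 satisfied
Row 4: (4,1)S 4/5 satisfied · (4,2)S 2/5 satisfied · (4,3)N 4/6 satisfied · (4,4)S 0/6 not · (4,5)N 3/4 satisfied
Row 5: (5,0)S 1/1 satisfied · (5,2)N 2/4 satisfied · (5,3)N 3/5 satisfied · (5,4)N 3/4 satisfied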